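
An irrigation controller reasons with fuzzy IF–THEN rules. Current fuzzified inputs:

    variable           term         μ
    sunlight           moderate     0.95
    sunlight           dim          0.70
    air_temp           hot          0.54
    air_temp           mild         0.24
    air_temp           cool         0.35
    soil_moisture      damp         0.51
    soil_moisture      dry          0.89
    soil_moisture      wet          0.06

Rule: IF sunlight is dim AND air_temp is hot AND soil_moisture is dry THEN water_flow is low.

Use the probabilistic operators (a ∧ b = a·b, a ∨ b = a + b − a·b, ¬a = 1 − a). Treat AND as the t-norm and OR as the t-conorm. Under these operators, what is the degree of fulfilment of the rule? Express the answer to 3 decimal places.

0.336

firing strength: dim=0.70, hot=0.54, dry=0.89; AND[a·b] → w = 0.3364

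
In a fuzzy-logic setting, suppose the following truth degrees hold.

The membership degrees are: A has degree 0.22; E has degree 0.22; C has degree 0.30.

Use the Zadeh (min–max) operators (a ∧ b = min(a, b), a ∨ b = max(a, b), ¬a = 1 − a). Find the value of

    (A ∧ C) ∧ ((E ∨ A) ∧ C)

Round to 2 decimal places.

0.22

A ∧ C = min(a, b) on (0.22, 0.30) = 0.22
E ∨ A = max(a, b) on (0.22, 0.22) = 0.22
(E ∨ A) ∧ C = min(a, b) on (0.22, 0.30) = 0.22
(A ∧ C) ∧ ((E ∨ A) ∧ C) = min(a, b) on (0.22, 0.22) = 0.22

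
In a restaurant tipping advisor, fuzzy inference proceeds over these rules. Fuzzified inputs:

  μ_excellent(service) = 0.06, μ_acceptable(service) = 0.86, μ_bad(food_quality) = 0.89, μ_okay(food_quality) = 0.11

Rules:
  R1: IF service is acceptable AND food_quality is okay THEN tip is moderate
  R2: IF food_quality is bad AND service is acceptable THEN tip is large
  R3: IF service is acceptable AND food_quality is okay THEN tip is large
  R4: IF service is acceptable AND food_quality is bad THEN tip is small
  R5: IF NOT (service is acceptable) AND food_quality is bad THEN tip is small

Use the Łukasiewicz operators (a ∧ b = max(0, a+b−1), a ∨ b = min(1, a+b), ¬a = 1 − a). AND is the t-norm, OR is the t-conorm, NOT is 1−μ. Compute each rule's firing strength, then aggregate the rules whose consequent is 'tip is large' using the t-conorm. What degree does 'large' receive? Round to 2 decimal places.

0.75

R1: acceptable=0.86, okay=0.11; AND[max(0, a+b−1)] → w = 0.00
R2: bad=0.89, acceptable=0.86; AND[max(0, a+b−1)] → w = 0.75
R3: acceptable=0.86, okay=0.11; AND[max(0, a+b−1)] → w = 0.00
R4: acceptable=0.86, bad=0.89; AND[max(0, a+b−1)] → w = 0.75
R5: ¬acceptable=1−0.86=0.14, bad=0.89; AND[max(0, a+b−1)] → w = 0.03
Rules with consequent 'large': {R2, R3} → strengths 0.75, 0.00
Aggregate via t-conorm [min(1, a+b)]: 0.75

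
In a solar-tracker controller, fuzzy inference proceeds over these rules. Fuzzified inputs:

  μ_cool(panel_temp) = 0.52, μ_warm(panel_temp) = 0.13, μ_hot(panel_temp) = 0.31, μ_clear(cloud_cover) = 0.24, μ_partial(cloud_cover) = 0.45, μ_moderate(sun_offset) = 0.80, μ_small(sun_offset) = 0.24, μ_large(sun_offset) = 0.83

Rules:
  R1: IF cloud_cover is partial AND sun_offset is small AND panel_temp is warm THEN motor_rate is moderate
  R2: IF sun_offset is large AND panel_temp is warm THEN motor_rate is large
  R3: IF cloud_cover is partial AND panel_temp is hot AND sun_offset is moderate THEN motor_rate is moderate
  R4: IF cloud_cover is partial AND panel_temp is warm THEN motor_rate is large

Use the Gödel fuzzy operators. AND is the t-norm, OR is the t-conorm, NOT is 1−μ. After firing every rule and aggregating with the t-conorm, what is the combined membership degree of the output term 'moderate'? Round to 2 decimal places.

R1: partial=0.45, small=0.24, warm=0.13; AND[min(a, b)] → w = 0.13
R2: large=0.83, warm=0.13; AND[min(a, b)] → w = 0.13
R3: partial=0.45, hot=0.31, moderate=0.80; AND[min(a, b)] → w = 0.31
R4: partial=0.45, warm=0.13; AND[min(a, b)] → w = 0.13
Rules with consequent 'moderate': {R1, R3} → strengths 0.13, 0.31
Aggregate via t-conorm [max(a, b)]: 0.31

0.31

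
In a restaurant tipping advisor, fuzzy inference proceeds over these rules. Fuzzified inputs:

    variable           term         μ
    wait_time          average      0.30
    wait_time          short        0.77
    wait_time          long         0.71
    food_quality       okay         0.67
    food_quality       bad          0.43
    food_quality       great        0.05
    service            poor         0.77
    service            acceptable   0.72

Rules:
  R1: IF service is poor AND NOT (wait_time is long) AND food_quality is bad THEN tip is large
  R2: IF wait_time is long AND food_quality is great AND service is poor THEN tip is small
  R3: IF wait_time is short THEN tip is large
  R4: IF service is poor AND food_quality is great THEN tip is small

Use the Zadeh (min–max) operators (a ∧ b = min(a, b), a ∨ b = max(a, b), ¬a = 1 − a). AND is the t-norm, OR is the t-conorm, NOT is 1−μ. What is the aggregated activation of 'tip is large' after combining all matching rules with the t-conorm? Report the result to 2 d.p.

0.77

R1: poor=0.77, ¬long=1−0.71=0.29, bad=0.43; AND[min(a, b)] → w = 0.29
R2: long=0.71, great=0.05, poor=0.77; AND[min(a, b)] → w = 0.05
R3: short=0.77 → w = 0.77
R4: poor=0.77, great=0.05; AND[min(a, b)] → w = 0.05
Rules with consequent 'large': {R1, R3} → strengths 0.29, 0.77
Aggregate via t-conorm [max(a, b)]: 0.77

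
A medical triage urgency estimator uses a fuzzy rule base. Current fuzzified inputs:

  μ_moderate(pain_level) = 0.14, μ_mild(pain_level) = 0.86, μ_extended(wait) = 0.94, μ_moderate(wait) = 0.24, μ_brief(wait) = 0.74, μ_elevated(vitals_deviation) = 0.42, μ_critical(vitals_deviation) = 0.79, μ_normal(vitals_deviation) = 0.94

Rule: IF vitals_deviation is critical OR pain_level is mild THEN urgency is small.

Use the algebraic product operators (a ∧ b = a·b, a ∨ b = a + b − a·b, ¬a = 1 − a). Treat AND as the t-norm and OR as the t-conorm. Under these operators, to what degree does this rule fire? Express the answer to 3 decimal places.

0.971

firing strength: critical=0.79, mild=0.86; OR[a + b − a·b] → w = 0.9706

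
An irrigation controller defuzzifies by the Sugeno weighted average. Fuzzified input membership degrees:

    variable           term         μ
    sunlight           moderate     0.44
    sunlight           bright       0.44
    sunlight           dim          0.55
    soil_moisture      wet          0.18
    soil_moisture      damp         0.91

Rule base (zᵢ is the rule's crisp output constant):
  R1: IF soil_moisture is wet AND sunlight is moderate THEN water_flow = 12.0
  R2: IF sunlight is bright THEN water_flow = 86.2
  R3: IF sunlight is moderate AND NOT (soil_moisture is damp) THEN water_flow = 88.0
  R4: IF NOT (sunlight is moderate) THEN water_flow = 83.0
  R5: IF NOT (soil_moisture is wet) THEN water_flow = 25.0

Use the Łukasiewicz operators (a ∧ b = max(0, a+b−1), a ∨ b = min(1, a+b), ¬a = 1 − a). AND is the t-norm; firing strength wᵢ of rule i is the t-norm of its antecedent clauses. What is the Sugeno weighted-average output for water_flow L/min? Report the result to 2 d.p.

57.64

R1 (z=12.0): wet=0.18, moderate=0.44; AND[max(0, a+b−1)] → w = 0.00
R2 (z=86.2): bright=0.44 → w = 0.44
R3 (z=88.0): moderate=0.44, ¬damp=1−0.91=0.09; AND[max(0, a+b−1)] → w = 0.00
R4 (z=83.0): ¬moderate=1−0.44=0.56 → w = 0.56
R5 (z=25.0): ¬wet=1−0.18=0.82 → w = 0.82
Weighted average = (0.00·12.0 + 0.44·86.2 + 0.00·88.0 + 0.56·83.0 + 0.82·25.0) / (0.00 + 0.44 + 0.00 + 0.56 + 0.82)
  = 104.9080 / 1.8200 = 57.64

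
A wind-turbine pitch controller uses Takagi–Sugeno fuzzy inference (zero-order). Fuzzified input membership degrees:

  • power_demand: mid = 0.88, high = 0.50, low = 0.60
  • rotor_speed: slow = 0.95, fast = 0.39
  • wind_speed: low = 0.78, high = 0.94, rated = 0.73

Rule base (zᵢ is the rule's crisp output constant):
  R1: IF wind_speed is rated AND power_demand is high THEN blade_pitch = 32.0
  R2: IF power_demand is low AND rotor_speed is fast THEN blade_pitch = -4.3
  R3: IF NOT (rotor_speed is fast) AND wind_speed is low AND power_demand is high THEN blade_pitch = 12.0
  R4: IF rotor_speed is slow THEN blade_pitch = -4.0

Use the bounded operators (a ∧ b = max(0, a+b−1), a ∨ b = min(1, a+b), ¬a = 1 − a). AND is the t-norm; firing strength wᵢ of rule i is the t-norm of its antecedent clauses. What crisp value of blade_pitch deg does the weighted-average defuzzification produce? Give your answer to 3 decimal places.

R1 (z=32.0): rated=0.73, high=0.50; AND[max(0, a+b−1)] → w = 0.23
R2 (z=-4.3): low=0.60, fast=0.39; AND[max(0, a+b−1)] → w = 0.00
R3 (z=12.0): ¬fast=1−0.39=0.61, low=0.78, high=0.50; AND[max(0, a+b−1)] → w = 0.00
R4 (z=-4.0): slow=0.95 → w = 0.95
Weighted average = (0.23·32.0 + 0.00·-4.3 + 0.00·12.0 + 0.95·-4.0) / (0.23 + 0.00 + 0.00 + 0.95)
  = 3.5600 / 1.1800 = 3.017

3.017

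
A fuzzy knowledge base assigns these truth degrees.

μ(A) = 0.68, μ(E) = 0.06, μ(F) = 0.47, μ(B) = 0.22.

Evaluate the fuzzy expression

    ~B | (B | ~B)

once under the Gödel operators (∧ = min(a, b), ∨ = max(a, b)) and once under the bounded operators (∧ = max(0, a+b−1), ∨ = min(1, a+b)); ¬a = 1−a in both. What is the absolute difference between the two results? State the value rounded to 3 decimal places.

0.220

Under Gödel:
  ~B = 1 − 0.22 = 0.78
  ~B = 1 − 0.22 = 0.78
  B | ~B = max(a, b) on (0.22, 0.78) = 0.78
  ~B | (B | ~B) = max(a, b) on (0.78, 0.78) = 0.78
  → value = 0.7800
Under bounded:
  ~B = 1 − 0.22 = 0.78
  ~B = 1 − 0.22 = 0.78
  B | ~B = min(1, a+b) on (0.22, 0.78) = 1.00
  ~B | (B | ~B) = min(1, a+b) on (0.78, 1.00) = 1.00
  → value = 1.0000
|0.7800 − 1.0000| = 0.220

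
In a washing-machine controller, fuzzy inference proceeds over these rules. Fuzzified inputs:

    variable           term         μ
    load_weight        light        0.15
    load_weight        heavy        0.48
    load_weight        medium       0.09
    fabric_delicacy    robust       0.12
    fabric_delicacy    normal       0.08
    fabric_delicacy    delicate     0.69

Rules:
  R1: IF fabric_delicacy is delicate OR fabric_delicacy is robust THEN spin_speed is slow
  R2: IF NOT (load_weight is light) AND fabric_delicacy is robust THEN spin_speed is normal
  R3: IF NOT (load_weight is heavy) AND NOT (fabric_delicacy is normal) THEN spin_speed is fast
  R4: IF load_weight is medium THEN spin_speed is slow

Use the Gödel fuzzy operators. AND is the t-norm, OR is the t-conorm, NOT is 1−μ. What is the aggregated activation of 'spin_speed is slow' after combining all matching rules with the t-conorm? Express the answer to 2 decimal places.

0.69

R1: delicate=0.69, robust=0.12; OR[max(a, b)] → w = 0.69
R2: ¬light=1−0.15=0.85, robust=0.12; AND[min(a, b)] → w = 0.12
R3: ¬heavy=1−0.48=0.52, ¬normal=1−0.08=0.92; AND[min(a, b)] → w = 0.52
R4: medium=0.09 → w = 0.09
Rules with consequent 'slow': {R1, R4} → strengths 0.69, 0.09
Aggregate via t-conorm [max(a, b)]: 0.69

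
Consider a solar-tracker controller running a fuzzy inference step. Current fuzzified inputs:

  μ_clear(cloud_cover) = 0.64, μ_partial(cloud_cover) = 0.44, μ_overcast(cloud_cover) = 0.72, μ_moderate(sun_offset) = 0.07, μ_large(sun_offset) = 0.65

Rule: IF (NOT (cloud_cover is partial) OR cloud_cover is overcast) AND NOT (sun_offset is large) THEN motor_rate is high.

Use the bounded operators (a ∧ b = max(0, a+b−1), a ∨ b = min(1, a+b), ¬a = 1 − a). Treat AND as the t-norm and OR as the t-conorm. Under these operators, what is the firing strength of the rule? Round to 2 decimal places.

0.35

firing strength: (¬partial=1−0.44=0.56 OR overcast=0.72) = 1.00; AND[max(0, a+b−1)] with ¬large=1−0.65=0.35 → w = 0.35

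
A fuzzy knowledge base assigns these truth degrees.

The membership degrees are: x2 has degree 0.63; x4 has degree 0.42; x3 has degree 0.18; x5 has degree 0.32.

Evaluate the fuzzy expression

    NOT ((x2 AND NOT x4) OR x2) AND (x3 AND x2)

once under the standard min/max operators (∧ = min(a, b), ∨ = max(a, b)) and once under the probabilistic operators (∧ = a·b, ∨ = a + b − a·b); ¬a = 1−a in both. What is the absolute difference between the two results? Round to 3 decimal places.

Under standard min/max:
  NOT x4 = 1 − 0.42 = 0.58
  x2 AND NOT x4 = min(a, b) on (0.63, 0.58) = 0.58
  (x2 AND NOT x4) OR x2 = max(a, b) on (0.58, 0.63) = 0.63
  NOT ((x2 AND NOT x4) OR x2) = 1 − 0.63 = 0.37
  x3 AND x2 = min(a, b) on (0.18, 0.63) = 0.18
  NOT ((x2 AND NOT x4) OR x2) AND (x3 AND x2) = min(a, b) on (0.37, 0.18) = 0.18
  → value = 0.1800
Under probabilistic:
  NOT x4 = 1 − 0.4200 = 0.5800
  x2 AND NOT x4 = a·b on (0.6300, 0.5800) = 0.3654
  (x2 AND NOT x4) OR x2 = a + b − a·b on (0.3654, 0.6300) = 0.7652
  NOT ((x2 AND NOT x4) OR x2) = 1 − 0.7652 = 0.2348
  x3 AND x2 = a·b on (0.1800, 0.6300) = 0.1134
  NOT ((x2 AND NOT x4) OR x2) AND (x3 AND x2) = a·b on (0.2348, 0.1134) = 0.0266
  → value = 0.0266
|0.1800 − 0.0266| = 0.153

0.153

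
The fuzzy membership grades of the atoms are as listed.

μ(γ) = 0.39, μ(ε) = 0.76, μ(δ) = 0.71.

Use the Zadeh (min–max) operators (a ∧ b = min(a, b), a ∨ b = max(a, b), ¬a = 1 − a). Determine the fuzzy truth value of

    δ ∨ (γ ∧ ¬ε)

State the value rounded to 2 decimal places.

0.71

¬ε = 1 − 0.76 = 0.24
γ ∧ ¬ε = min(a, b) on (0.39, 0.24) = 0.24
δ ∨ (γ ∧ ¬ε) = max(a, b) on (0.71, 0.24) = 0.71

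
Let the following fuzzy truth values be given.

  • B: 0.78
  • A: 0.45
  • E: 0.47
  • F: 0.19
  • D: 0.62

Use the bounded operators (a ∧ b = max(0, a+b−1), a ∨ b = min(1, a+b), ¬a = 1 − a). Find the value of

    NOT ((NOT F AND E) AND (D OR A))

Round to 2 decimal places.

0.72

NOT F = 1 − 0.19 = 0.81
NOT F AND E = max(0, a+b−1) on (0.81, 0.47) = 0.28
D OR A = min(1, a+b) on (0.62, 0.45) = 1.00
(NOT F AND E) AND (D OR A) = max(0, a+b−1) on (0.28, 1.00) = 0.28
NOT ((NOT F AND E) AND (D OR A)) = 1 − 0.28 = 0.72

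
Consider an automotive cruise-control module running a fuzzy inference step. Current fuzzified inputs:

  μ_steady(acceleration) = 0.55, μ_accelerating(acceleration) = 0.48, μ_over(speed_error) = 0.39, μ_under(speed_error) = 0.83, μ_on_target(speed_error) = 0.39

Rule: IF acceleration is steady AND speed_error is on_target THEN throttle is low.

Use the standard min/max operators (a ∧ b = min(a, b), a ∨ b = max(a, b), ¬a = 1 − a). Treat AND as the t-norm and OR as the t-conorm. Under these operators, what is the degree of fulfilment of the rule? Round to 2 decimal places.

firing strength: steady=0.55, on_target=0.39; AND[min(a, b)] → w = 0.39

0.39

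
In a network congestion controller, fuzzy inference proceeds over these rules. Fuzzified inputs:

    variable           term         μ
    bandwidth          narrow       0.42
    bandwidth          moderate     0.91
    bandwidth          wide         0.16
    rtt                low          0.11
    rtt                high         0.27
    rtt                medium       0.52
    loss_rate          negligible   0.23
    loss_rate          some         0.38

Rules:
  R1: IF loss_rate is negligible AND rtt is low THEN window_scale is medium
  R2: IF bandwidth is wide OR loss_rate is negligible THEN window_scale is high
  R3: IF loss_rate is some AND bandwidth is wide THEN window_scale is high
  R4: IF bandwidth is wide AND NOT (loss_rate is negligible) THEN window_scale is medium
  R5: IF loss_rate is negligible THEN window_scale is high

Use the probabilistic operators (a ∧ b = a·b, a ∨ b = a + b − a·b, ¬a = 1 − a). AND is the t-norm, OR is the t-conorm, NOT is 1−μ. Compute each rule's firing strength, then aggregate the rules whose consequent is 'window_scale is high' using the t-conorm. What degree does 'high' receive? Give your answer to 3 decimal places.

R1: negligible=0.23, low=0.11; AND[a·b] → w = 0.0253
R2: wide=0.16, negligible=0.23; OR[a + b − a·b] → w = 0.3532
R3: some=0.38, wide=0.16; AND[a·b] → w = 0.0608
R4: wide=0.16, ¬negligible=1−0.23=0.77; AND[a·b] → w = 0.1232
R5: negligible=0.23 → w = 0.2300
Rules with consequent 'high': {R2, R3, R5} → strengths 0.3532, 0.0608, 0.2300
Aggregate via t-conorm [a + b − a·b]: 0.5322

0.532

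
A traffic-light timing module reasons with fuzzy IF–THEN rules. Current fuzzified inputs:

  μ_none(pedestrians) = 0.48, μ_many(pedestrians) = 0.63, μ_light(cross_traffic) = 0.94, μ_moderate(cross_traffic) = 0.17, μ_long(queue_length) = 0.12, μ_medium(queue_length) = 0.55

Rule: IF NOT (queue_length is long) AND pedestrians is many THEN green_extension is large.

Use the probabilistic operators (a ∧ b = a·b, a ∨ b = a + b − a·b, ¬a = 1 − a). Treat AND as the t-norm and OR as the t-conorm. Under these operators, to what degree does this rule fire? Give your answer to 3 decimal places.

firing strength: ¬long=1−0.12=0.88, many=0.63; AND[a·b] → w = 0.5544

0.554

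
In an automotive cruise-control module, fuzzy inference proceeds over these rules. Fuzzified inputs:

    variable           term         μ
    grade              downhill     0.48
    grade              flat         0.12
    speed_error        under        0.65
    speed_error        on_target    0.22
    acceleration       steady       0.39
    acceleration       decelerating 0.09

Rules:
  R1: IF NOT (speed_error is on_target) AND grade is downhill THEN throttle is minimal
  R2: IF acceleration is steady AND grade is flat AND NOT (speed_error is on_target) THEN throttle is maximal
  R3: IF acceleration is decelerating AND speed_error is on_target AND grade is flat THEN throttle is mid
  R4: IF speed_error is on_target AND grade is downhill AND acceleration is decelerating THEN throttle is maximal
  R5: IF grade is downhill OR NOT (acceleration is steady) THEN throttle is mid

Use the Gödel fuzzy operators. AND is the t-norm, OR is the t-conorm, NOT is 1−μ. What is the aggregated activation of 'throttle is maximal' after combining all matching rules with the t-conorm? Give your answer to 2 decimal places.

R1: ¬on_target=1−0.22=0.78, downhill=0.48; AND[min(a, b)] → w = 0.48
R2: steady=0.39, flat=0.12, ¬on_target=1−0.22=0.78; AND[min(a, b)] → w = 0.12
R3: decelerating=0.09, on_target=0.22, flat=0.12; AND[min(a, b)] → w = 0.09
R4: on_target=0.22, downhill=0.48, decelerating=0.09; AND[min(a, b)] → w = 0.09
R5: downhill=0.48, ¬steady=1−0.39=0.61; OR[max(a, b)] → w = 0.61
Rules with consequent 'maximal': {R2, R4} → strengths 0.12, 0.09
Aggregate via t-conorm [max(a, b)]: 0.12

0.12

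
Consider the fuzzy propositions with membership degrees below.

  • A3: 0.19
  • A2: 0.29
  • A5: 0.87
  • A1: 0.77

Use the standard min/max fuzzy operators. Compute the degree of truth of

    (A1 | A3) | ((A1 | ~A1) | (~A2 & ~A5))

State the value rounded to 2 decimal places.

A1 | A3 = max(a, b) on (0.77, 0.19) = 0.77
~A1 = 1 − 0.77 = 0.23
A1 | ~A1 = max(a, b) on (0.77, 0.23) = 0.77
~A2 = 1 − 0.29 = 0.71
~A5 = 1 − 0.87 = 0.13
~A2 & ~A5 = min(a, b) on (0.71, 0.13) = 0.13
(A1 | ~A1) | (~A2 & ~A5) = max(a, b) on (0.77, 0.13) = 0.77
(A1 | A3) | ((A1 | ~A1) | (~A2 & ~A5)) = max(a, b) on (0.77, 0.77) = 0.77

0.77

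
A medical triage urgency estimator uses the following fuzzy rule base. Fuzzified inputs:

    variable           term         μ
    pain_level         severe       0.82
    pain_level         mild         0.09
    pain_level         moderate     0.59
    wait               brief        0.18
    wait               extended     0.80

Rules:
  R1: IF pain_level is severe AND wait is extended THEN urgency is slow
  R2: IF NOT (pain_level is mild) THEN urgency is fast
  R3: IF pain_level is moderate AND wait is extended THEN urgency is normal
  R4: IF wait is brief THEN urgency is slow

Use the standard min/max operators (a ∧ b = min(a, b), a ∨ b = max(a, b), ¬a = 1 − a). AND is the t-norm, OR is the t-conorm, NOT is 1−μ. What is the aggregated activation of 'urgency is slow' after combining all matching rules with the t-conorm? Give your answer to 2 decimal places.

0.80

R1: severe=0.82, extended=0.80; AND[min(a, b)] → w = 0.80
R2: ¬mild=1−0.09=0.91 → w = 0.91
R3: moderate=0.59, extended=0.80; AND[min(a, b)] → w = 0.59
R4: brief=0.18 → w = 0.18
Rules with consequent 'slow': {R1, R4} → strengths 0.80, 0.18
Aggregate via t-conorm [max(a, b)]: 0.80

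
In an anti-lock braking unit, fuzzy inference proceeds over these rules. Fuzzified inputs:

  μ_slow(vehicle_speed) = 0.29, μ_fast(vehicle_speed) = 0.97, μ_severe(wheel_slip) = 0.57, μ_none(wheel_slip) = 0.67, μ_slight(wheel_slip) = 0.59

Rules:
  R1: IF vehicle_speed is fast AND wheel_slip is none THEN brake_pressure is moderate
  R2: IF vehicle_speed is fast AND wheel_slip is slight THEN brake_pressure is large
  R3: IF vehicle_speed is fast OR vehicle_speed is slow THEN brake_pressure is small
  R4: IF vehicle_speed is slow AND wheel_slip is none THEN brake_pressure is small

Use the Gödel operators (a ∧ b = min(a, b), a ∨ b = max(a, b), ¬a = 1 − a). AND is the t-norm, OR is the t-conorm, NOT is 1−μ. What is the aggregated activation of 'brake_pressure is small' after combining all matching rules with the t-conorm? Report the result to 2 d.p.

0.97

R1: fast=0.97, none=0.67; AND[min(a, b)] → w = 0.67
R2: fast=0.97, slight=0.59; AND[min(a, b)] → w = 0.59
R3: fast=0.97, slow=0.29; OR[max(a, b)] → w = 0.97
R4: slow=0.29, none=0.67; AND[min(a, b)] → w = 0.29
Rules with consequent 'small': {R3, R4} → strengths 0.97, 0.29
Aggregate via t-conorm [max(a, b)]: 0.97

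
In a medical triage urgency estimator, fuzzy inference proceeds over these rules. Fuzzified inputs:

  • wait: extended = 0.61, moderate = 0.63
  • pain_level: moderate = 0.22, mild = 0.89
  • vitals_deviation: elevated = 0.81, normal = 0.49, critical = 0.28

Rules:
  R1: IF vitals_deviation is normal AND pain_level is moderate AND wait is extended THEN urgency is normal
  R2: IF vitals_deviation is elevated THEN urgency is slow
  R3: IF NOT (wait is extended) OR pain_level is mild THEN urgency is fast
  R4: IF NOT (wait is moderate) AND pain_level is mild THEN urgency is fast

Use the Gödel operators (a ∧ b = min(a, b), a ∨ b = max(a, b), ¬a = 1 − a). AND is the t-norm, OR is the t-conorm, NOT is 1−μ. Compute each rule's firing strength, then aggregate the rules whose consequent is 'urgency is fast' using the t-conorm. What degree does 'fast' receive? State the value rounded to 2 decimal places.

0.89

R1: normal=0.49, moderate=0.22, extended=0.61; AND[min(a, b)] → w = 0.22
R2: elevated=0.81 → w = 0.81
R3: ¬extended=1−0.61=0.39, mild=0.89; OR[max(a, b)] → w = 0.89
R4: ¬moderate=1−0.63=0.37, mild=0.89; AND[min(a, b)] → w = 0.37
Rules with consequent 'fast': {R3, R4} → strengths 0.89, 0.37
Aggregate via t-conorm [max(a, b)]: 0.89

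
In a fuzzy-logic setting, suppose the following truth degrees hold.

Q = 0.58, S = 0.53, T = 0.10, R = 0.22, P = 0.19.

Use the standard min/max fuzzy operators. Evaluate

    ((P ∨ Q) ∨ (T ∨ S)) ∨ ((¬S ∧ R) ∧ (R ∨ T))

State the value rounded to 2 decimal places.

P ∨ Q = max(a, b) on (0.19, 0.58) = 0.58
T ∨ S = max(a, b) on (0.10, 0.53) = 0.53
(P ∨ Q) ∨ (T ∨ S) = max(a, b) on (0.58, 0.53) = 0.58
¬S = 1 − 0.53 = 0.47
¬S ∧ R = min(a, b) on (0.47, 0.22) = 0.22
R ∨ T = max(a, b) on (0.22, 0.10) = 0.22
(¬S ∧ R) ∧ (R ∨ T) = min(a, b) on (0.22, 0.22) = 0.22
((P ∨ Q) ∨ (T ∨ S)) ∨ ((¬S ∧ R) ∧ (R ∨ T)) = max(a, b) on (0.58, 0.22) = 0.58

0.58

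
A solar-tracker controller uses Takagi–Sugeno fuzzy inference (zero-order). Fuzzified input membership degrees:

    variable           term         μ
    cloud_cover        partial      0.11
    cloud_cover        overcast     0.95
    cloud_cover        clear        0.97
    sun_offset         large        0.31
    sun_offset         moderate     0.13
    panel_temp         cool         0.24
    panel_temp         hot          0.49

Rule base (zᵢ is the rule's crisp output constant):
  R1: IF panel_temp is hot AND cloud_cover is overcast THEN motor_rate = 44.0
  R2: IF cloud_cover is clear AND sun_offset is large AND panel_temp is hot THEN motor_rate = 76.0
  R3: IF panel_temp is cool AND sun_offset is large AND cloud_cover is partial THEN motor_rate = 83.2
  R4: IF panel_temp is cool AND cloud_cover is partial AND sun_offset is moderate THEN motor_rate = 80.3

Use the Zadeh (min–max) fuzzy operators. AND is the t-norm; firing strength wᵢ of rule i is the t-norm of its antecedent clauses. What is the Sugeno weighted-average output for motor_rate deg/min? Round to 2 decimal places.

R1 (z=44.0): hot=0.49, overcast=0.95; AND[min(a, b)] → w = 0.49
R2 (z=76.0): clear=0.97, large=0.31, hot=0.49; AND[min(a, b)] → w = 0.31
R3 (z=83.2): cool=0.24, large=0.31, partial=0.11; AND[min(a, b)] → w = 0.11
R4 (z=80.3): cool=0.24, partial=0.11, moderate=0.13; AND[min(a, b)] → w = 0.11
Weighted average = (0.49·44.0 + 0.31·76.0 + 0.11·83.2 + 0.11·80.3) / (0.49 + 0.31 + 0.11 + 0.11)
  = 63.1050 / 1.0200 = 61.87

61.87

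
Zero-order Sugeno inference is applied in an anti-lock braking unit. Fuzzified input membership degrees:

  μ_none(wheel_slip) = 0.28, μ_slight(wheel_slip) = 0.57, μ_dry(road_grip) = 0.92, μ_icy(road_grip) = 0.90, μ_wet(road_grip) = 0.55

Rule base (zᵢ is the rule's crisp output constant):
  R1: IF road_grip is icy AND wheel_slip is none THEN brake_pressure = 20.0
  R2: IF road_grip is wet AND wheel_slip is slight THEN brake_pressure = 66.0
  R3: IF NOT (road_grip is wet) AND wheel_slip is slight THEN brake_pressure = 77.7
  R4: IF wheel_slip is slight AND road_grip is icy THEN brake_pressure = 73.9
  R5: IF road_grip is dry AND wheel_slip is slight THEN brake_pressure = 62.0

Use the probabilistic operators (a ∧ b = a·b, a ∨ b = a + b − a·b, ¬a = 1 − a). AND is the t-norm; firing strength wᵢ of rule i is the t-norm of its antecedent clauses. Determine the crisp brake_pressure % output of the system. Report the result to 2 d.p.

62.43

R1 (z=20.0): icy=0.90, none=0.28; AND[a·b] → w = 0.2520
R2 (z=66.0): wet=0.55, slight=0.57; AND[a·b] → w = 0.3135
R3 (z=77.7): ¬wet=1−0.55=0.45, slight=0.57; AND[a·b] → w = 0.2565
R4 (z=73.9): slight=0.57, icy=0.90; AND[a·b] → w = 0.5130
R5 (z=62.0): dry=0.92, slight=0.57; AND[a·b] → w = 0.5244
Weighted average = (0.2520·20.0 + 0.3135·66.0 + 0.2565·77.7 + 0.5130·73.9 + 0.5244·62.0) / (0.2520 + 0.3135 + 0.2565 + 0.5130 + 0.5244)
  = 116.0846 / 1.8594 = 62.43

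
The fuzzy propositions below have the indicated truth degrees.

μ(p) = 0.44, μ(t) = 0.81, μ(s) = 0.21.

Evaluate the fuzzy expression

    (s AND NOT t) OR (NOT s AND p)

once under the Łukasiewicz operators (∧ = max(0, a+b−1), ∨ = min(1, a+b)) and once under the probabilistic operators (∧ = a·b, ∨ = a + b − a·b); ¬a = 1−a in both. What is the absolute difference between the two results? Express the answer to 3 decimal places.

Under Łukasiewicz:
  NOT t = 1 − 0.81 = 0.19
  s AND NOT t = max(0, a+b−1) on (0.21, 0.19) = 0.00
  NOT s = 1 − 0.21 = 0.79
  NOT s AND p = max(0, a+b−1) on (0.79, 0.44) = 0.23
  (s AND NOT t) OR (NOT s AND p) = min(1, a+b) on (0.00, 0.23) = 0.23
  → value = 0.2300
Under probabilistic:
  NOT t = 1 − 0.8100 = 0.1900
  s AND NOT t = a·b on (0.2100, 0.1900) = 0.0399
  NOT s = 1 − 0.2100 = 0.7900
  NOT s AND p = a·b on (0.7900, 0.4400) = 0.3476
  (s AND NOT t) OR (NOT s AND p) = a + b − a·b on (0.0399, 0.3476) = 0.3736
  → value = 0.3736
|0.2300 − 0.3736| = 0.144

0.144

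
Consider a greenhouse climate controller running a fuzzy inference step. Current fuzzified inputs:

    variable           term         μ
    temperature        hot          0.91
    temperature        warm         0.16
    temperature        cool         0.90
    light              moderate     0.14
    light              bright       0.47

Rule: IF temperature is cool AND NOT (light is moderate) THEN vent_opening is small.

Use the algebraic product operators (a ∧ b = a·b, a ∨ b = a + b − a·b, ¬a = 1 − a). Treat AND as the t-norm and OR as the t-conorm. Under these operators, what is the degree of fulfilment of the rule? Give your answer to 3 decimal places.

0.774

firing strength: cool=0.90, ¬moderate=1−0.14=0.86; AND[a·b] → w = 0.7740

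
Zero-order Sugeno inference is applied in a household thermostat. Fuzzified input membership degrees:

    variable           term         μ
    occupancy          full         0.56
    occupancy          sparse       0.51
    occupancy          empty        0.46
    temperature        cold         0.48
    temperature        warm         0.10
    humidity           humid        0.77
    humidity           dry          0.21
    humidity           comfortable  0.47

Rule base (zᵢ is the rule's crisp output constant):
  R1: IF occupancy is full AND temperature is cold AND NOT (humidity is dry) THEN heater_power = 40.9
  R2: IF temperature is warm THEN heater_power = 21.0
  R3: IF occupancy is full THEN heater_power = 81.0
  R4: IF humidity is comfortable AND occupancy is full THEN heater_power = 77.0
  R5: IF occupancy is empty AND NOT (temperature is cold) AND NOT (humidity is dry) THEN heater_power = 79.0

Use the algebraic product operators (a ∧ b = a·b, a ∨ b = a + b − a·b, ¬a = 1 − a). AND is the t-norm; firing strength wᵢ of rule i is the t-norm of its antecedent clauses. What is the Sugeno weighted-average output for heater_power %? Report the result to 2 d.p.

R1 (z=40.9): full=0.56, cold=0.48, ¬dry=1−0.21=0.79; AND[a·b] → w = 0.2124
R2 (z=21.0): warm=0.10 → w = 0.1000
R3 (z=81.0): full=0.56 → w = 0.5600
R4 (z=77.0): comfortable=0.47, full=0.56; AND[a·b] → w = 0.2632
R5 (z=79.0): empty=0.46, ¬cold=1−0.48=0.52, ¬dry=1−0.21=0.79; AND[a·b] → w = 0.1890
Weighted average = (0.2124·40.9 + 0.1000·21.0 + 0.5600·81.0 + 0.2632·77.0 + 0.1890·79.0) / (0.2124 + 0.1000 + 0.5600 + 0.2632 + 0.1890)
  = 91.3401 / 1.3245 = 68.96

68.96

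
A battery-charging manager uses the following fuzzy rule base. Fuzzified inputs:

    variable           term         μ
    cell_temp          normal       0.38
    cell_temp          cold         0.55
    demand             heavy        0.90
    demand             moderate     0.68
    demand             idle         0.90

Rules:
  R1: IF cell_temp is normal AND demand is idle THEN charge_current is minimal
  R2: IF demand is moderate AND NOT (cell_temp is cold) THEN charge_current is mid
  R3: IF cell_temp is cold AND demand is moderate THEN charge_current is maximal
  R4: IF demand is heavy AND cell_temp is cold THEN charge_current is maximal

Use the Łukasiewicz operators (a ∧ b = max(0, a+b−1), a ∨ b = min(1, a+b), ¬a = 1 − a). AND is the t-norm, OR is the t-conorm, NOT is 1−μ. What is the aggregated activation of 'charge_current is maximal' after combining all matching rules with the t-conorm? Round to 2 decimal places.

0.68

R1: normal=0.38, idle=0.90; AND[max(0, a+b−1)] → w = 0.28
R2: moderate=0.68, ¬cold=1−0.55=0.45; AND[max(0, a+b−1)] → w = 0.13
R3: cold=0.55, moderate=0.68; AND[max(0, a+b−1)] → w = 0.23
R4: heavy=0.90, cold=0.55; AND[max(0, a+b−1)] → w = 0.45
Rules with consequent 'maximal': {R3, R4} → strengths 0.23, 0.45
Aggregate via t-conorm [min(1, a+b)]: 0.68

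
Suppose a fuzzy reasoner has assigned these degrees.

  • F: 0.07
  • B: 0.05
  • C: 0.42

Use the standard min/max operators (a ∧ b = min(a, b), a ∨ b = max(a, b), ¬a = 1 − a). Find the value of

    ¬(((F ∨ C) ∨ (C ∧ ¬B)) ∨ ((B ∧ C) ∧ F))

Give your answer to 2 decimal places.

0.58

F ∨ C = max(a, b) on (0.07, 0.42) = 0.42
¬B = 1 − 0.05 = 0.95
C ∧ ¬B = min(a, b) on (0.42, 0.95) = 0.42
(F ∨ C) ∨ (C ∧ ¬B) = max(a, b) on (0.42, 0.42) = 0.42
B ∧ C = min(a, b) on (0.05, 0.42) = 0.05
(B ∧ C) ∧ F = min(a, b) on (0.05, 0.07) = 0.05
((F ∨ C) ∨ (C ∧ ¬B)) ∨ ((B ∧ C) ∧ F) = max(a, b) on (0.42, 0.05) = 0.42
¬(((F ∨ C) ∨ (C ∧ ¬B)) ∨ ((B ∧ C) ∧ F)) = 1 − 0.42 = 0.58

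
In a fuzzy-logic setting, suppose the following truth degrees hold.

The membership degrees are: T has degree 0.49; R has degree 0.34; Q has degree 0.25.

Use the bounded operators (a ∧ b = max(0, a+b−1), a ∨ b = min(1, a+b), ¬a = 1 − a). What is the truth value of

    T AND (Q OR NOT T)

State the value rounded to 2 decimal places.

0.25

NOT T = 1 − 0.49 = 0.51
Q OR NOT T = min(1, a+b) on (0.25, 0.51) = 0.76
T AND (Q OR NOT T) = max(0, a+b−1) on (0.49, 0.76) = 0.25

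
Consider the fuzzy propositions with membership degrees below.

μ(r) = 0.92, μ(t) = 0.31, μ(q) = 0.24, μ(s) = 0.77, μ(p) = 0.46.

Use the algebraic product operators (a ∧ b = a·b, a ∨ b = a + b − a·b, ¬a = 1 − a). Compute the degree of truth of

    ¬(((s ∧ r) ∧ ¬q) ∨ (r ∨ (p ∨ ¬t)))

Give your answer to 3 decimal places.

s ∧ r = a·b on (0.7700, 0.9200) = 0.7084
¬q = 1 − 0.2400 = 0.7600
(s ∧ r) ∧ ¬q = a·b on (0.7084, 0.7600) = 0.5384
¬t = 1 − 0.3100 = 0.6900
p ∨ ¬t = a + b − a·b on (0.4600, 0.6900) = 0.8326
r ∨ (p ∨ ¬t) = a + b − a·b on (0.9200, 0.8326) = 0.9866
((s ∧ r) ∧ ¬q) ∨ (r ∨ (p ∨ ¬t)) = a + b − a·b on (0.5384, 0.9866) = 0.9938
¬(((s ∧ r) ∧ ¬q) ∨ (r ∨ (p ∨ ¬t))) = 1 − 0.9938 = 0.0062

0.006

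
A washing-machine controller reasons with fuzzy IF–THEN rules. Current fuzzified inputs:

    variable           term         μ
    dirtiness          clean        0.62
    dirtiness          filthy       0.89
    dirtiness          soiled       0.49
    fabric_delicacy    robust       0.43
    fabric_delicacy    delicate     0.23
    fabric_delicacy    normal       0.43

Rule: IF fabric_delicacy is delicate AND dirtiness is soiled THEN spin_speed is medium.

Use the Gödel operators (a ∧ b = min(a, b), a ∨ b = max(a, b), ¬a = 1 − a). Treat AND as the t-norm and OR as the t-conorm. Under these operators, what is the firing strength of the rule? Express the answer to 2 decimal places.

firing strength: delicate=0.23, soiled=0.49; AND[min(a, b)] → w = 0.23

0.23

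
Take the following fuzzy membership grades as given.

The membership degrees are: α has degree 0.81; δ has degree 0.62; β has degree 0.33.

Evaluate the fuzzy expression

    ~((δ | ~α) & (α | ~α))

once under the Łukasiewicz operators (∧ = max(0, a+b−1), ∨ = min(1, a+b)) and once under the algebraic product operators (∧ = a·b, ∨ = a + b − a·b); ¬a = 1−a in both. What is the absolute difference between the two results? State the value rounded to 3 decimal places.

Under Łukasiewicz:
  ~α = 1 − 0.81 = 0.19
  δ | ~α = min(1, a+b) on (0.62, 0.19) = 0.81
  ~α = 1 − 0.81 = 0.19
  α | ~α = min(1, a+b) on (0.81, 0.19) = 1.00
  (δ | ~α) & (α | ~α) = max(0, a+b−1) on (0.81, 1.00) = 0.81
  ~((δ | ~α) & (α | ~α)) = 1 − 0.81 = 0.19
  → value = 0.1900
Under algebraic product:
  ~α = 1 − 0.8100 = 0.1900
  δ | ~α = a + b − a·b on (0.6200, 0.1900) = 0.6922
  ~α = 1 − 0.8100 = 0.1900
  α | ~α = a + b − a·b on (0.8100, 0.1900) = 0.8461
  (δ | ~α) & (α | ~α) = a·b on (0.6922, 0.8461) = 0.5857
  ~((δ | ~α) & (α | ~α)) = 1 − 0.5857 = 0.4143
  → value = 0.4143
|0.1900 − 0.4143| = 0.224

0.224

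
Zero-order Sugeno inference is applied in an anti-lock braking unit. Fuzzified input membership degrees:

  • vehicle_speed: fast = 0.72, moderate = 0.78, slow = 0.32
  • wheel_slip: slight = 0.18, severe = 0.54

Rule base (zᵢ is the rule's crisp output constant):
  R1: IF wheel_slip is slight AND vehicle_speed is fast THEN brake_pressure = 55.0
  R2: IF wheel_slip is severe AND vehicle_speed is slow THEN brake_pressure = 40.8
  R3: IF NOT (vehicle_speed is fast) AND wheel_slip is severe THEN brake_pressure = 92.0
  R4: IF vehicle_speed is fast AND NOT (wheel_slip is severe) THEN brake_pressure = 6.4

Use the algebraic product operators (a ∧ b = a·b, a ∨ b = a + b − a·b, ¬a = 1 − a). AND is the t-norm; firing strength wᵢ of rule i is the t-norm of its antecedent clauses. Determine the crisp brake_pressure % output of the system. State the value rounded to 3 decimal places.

38.492

R1 (z=55.0): slight=0.18, fast=0.72; AND[a·b] → w = 0.1296
R2 (z=40.8): severe=0.54, slow=0.32; AND[a·b] → w = 0.1728
R3 (z=92.0): ¬fast=1−0.72=0.28, severe=0.54; AND[a·b] → w = 0.1512
R4 (z=6.4): fast=0.72, ¬severe=1−0.54=0.46; AND[a·b] → w = 0.3312
Weighted average = (0.1296·55.0 + 0.1728·40.8 + 0.1512·92.0 + 0.3312·6.4) / (0.1296 + 0.1728 + 0.1512 + 0.3312)
  = 30.2083 / 0.7848 = 38.492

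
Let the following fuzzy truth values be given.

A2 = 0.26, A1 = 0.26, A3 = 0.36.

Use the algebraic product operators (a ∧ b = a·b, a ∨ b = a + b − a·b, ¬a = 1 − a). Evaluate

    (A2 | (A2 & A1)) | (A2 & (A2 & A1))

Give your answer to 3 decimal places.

A2 & A1 = a·b on (0.2600, 0.2600) = 0.0676
A2 | (A2 & A1) = a + b − a·b on (0.2600, 0.0676) = 0.3100
A2 & A1 = a·b on (0.2600, 0.2600) = 0.0676
A2 & (A2 & A1) = a·b on (0.2600, 0.0676) = 0.0176
(A2 | (A2 & A1)) | (A2 & (A2 & A1)) = a + b − a·b on (0.3100, 0.0176) = 0.3222

0.322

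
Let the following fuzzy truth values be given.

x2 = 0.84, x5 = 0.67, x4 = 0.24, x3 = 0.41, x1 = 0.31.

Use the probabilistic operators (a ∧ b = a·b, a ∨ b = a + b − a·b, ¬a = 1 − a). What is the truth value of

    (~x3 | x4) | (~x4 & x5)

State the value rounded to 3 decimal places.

~x3 = 1 − 0.4100 = 0.5900
~x3 | x4 = a + b − a·b on (0.5900, 0.2400) = 0.6884
~x4 = 1 − 0.2400 = 0.7600
~x4 & x5 = a·b on (0.7600, 0.6700) = 0.5092
(~x3 | x4) | (~x4 & x5) = a + b − a·b on (0.6884, 0.5092) = 0.8471

0.847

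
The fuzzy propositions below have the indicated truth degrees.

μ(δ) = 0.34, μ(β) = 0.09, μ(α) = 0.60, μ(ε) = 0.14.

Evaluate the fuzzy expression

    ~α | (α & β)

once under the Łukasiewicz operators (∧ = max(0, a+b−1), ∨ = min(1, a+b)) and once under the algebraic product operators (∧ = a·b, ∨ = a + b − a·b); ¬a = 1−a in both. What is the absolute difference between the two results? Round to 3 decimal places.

Under Łukasiewicz:
  ~α = 1 − 0.60 = 0.40
  α & β = max(0, a+b−1) on (0.60, 0.09) = 0.00
  ~α | (α & β) = min(1, a+b) on (0.40, 0.00) = 0.40
  → value = 0.4000
Under algebraic product:
  ~α = 1 − 0.6000 = 0.4000
  α & β = a·b on (0.6000, 0.0900) = 0.0540
  ~α | (α & β) = a + b − a·b on (0.4000, 0.0540) = 0.4324
  → value = 0.4324
|0.4000 − 0.4324| = 0.032

0.032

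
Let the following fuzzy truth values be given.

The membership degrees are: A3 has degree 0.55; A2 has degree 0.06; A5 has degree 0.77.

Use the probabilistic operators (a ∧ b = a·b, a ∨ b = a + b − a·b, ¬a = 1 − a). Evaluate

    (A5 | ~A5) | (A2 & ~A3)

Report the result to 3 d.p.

0.828

~A5 = 1 − 0.7700 = 0.2300
A5 | ~A5 = a + b − a·b on (0.7700, 0.2300) = 0.8229
~A3 = 1 − 0.5500 = 0.4500
A2 & ~A3 = a·b on (0.0600, 0.4500) = 0.0270
(A5 | ~A5) | (A2 & ~A3) = a + b − a·b on (0.8229, 0.0270) = 0.8277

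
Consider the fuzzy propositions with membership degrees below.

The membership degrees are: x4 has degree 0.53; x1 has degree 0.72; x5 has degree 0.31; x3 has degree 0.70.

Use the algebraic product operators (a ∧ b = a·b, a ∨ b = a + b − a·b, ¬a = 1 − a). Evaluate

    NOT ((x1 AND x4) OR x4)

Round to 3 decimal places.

0.291

x1 AND x4 = a·b on (0.7200, 0.5300) = 0.3816
(x1 AND x4) OR x4 = a + b − a·b on (0.3816, 0.5300) = 0.7094
NOT ((x1 AND x4) OR x4) = 1 − 0.7094 = 0.2906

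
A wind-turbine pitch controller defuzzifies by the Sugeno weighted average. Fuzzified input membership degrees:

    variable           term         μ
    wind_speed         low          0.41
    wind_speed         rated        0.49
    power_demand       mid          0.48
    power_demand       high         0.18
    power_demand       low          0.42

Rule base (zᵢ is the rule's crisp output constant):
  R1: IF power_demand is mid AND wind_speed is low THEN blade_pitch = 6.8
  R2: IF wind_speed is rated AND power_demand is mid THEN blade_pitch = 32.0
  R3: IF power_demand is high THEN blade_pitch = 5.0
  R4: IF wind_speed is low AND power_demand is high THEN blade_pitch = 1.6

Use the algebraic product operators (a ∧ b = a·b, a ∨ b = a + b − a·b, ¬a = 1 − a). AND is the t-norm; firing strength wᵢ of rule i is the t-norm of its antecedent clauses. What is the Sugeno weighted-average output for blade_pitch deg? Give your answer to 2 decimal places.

R1 (z=6.8): mid=0.48, low=0.41; AND[a·b] → w = 0.1968
R2 (z=32.0): rated=0.49, mid=0.48; AND[a·b] → w = 0.2352
R3 (z=5.0): high=0.18 → w = 0.1800
R4 (z=1.6): low=0.41, high=0.18; AND[a·b] → w = 0.0738
Weighted average = (0.1968·6.8 + 0.2352·32.0 + 0.1800·5.0 + 0.0738·1.6) / (0.1968 + 0.2352 + 0.1800 + 0.0738)
  = 9.8827 / 0.6858 = 14.41

14.41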